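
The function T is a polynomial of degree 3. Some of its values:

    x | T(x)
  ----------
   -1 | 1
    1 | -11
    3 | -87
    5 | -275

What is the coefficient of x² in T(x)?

Write T(x) = ax³ + bx² + cx + d; the 4 given values yield a linear system in the 4 coefficients.
Solving, T(x) = -x³ - 5x² - 5x.
The coefficient of x² is -5.

-5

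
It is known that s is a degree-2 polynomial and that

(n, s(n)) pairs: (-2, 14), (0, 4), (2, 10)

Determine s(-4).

Write s(n) = an² + bn + c; the 3 given values yield a linear system in the 3 coefficients.
Solving, s(n) = 2n² - n + 4.
Then s(-4) = 40.

40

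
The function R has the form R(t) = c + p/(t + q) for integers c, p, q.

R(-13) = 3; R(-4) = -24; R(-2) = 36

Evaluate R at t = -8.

0

(R(t) − c)(t + q) = p for each data point; the three points give a linear system in c and q, then p follows.
Solving: c = 6, q = 3, p = 30, so R(t) = 6 + 30/(t + 3).
Then R(-8) = 6 + 30/(-5) = 0.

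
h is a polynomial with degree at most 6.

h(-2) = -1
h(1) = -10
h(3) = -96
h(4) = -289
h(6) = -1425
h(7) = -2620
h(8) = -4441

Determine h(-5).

-424

Write h(m) = am^6 + bm^5 + cm^4 + dm³ + em² + pm + q; the 7 given values yield a linear system in the 7 coefficients.
Solving, the top 2 coefficients vanish, and h(m) = -m^4 - m³ + 3m² - 2m - 9.
Then h(-5) = -424.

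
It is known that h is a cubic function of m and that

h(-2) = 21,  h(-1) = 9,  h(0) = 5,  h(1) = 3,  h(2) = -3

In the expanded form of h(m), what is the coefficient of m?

-2

First differences: -12, -4, -2, -6. Second differences: 8, 2, -4. Third differences: -6, -6.
Level-3 differences are constant, so h has degree 3.
Fitting a degree-3 polynomial gives h(m) = -m³ + m² - 2m + 5.
The coefficient of m is -2.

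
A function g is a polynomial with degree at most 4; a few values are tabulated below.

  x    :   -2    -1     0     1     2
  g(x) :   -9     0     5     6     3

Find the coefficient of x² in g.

-2

First differences: 9, 5, 1, -3. Second differences: -4, -4, -4.
Level-2 differences are constant, so g has degree 2.
Fitting a degree-2 polynomial gives g(x) = -2x² + 3x + 5.
The coefficient of x² is -2.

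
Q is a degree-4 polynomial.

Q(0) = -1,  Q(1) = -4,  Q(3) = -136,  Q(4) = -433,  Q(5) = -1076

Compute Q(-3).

-244

Write Q(t) = at^4 + bt³ + ct² + dt + e; the 5 given values yield a linear system in the 5 coefficients.
Solving, Q(t) = -2t^4 + 2t³ - 3t² - 1.
Then Q(-3) = -244.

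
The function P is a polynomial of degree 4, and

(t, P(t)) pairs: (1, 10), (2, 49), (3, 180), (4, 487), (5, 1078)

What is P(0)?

Write P(t) = at^4 + bt³ + ct² + dt + e; the 5 given values yield a linear system in the 5 coefficients.
Solving, P(t) = t^4 + 4t³ - 3t² + 5t + 3.
The constant term is P(0) = 3.

3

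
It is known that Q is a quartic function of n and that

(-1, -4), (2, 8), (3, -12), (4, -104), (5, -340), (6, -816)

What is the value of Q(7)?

Write Q(n) = an^4 + bn³ + cn² + dn + e; the 6 given values yield a linear system in the 5 coefficients.
Solving, Q(n) = -n^4 + 2n³ + n² + 2n.
Then Q(7) = -1652.

-1652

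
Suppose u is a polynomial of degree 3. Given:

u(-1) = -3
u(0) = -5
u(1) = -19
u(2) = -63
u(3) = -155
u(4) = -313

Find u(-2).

First differences: -2, -14, -44, -92, -158. Second differences: -12, -30, -48, -66. Third differences: -18, -18, -18.
Level-3 differences are constant, so u has degree 3.
Fitting a degree-3 polynomial gives u(t) = -3t³ - 6t² - 5t - 5.
Then u(-2) = 5.

5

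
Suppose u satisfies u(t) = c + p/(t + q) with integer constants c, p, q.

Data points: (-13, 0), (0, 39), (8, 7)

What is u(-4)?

(u(t) − c)(t + q) = p for each data point; the three points give a linear system in c and q, then p follows.
Solving: c = 3, q = 1, p = 36, so u(t) = 3 + 36/(t + 1).
Then u(-4) = 3 + 36/(-3) = -9.

-9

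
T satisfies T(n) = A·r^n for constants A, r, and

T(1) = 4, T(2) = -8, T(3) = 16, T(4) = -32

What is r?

Consecutive ratio: -8/4 = -2, and 16/(-8) = -2, so r = -2.
Then A·(-2)^1 = 4 gives A = -2, and T(n) = -2·(-2)^n.

-2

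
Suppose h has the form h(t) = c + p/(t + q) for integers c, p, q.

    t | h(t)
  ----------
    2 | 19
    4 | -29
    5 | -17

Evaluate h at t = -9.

(h(t) − c)(t + q) = p for each data point; the three points give a linear system in c and q, then p follows.
Solving: c = -5, q = -3, p = -24, so h(t) = -5 − 24/(t − 3).
Then h(-9) = -5 − 24/(-12) = -3.

-3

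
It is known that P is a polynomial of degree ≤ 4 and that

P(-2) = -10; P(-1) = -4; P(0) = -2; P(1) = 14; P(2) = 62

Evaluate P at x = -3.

-38

First differences: 6, 2, 16, 48. Second differences: -4, 14, 32. Third differences: 18, 18.
Level-3 differences are constant, so P has degree 3.
Fitting a degree-3 polynomial gives P(x) = 3x³ + 7x² + 6x - 2.
Then P(-3) = -38.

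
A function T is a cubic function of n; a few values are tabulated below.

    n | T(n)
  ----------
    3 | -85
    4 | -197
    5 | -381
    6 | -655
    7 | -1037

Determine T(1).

Write T(n) = an³ + bn² + cn + d; the 5 given values yield a linear system in the 4 coefficients.
Solving, T(n) = -3n³ - n - 1.
Then T(1) = -5.

-5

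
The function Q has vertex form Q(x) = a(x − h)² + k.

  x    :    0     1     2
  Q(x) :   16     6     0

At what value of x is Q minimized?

First differences -10, -6; second difference 4 = 2a, so a = 2.
Expanding, the x-coefficient is −2ah = -4h; matching it to the data gives h = 3, and then k = -2.
So Q(x) = 2(x − 3)² − 2.
Hence h = 3.

3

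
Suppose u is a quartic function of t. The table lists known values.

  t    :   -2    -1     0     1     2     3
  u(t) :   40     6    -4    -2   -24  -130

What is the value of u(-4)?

First differences: -34, -10, 2, -22, -106. Second differences: 24, 12, -24, -84. Third differences: -12, -36, -60. Fourth differences: -24, -24.
Level-4 differences are constant, so u has degree 4.
Fitting a degree-4 polynomial gives u(t) = -t^4 - 4t³ + 7t² - 4.
Then u(-4) = 108.

108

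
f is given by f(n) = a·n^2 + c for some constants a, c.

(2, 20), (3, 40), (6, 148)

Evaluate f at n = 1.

From f(2) = 20 and f(3) = 40: 4a + c = 20 and 9a + c = 40.
Subtracting: 5a = 20, so a = 4; then c = 20 − 4·4 = 4.
So f(n) = 4n² + 4, and f(1) = 8.

8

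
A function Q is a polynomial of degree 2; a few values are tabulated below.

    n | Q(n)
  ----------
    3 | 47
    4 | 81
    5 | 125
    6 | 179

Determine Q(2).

23

First differences: 34, 44, 54. Second differences: 10, 10.
Level-2 differences are constant, so Q has degree 2.
Fitting a degree-2 polynomial gives Q(n) = 5n² - n + 5.
Then Q(2) = 23.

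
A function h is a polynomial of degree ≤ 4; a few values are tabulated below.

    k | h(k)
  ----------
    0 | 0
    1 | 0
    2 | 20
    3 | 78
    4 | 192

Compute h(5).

First differences: 0, 20, 58, 114. Second differences: 20, 38, 56. Third differences: 18, 18.
Level-3 differences are constant, so h has degree 3.
Extending the table by one column gives the next first difference 188, so h(5) = 192 + 188 = 380.

380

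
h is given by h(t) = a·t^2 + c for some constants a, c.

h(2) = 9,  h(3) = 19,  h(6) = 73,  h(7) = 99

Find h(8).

From h(2) = 9 and h(3) = 19: 4a + c = 9 and 9a + c = 19.
Subtracting: 5a = 10, so a = 2; then c = 9 − 2·4 = 1.
So h(t) = 2t² + 1, and h(8) = 129.

129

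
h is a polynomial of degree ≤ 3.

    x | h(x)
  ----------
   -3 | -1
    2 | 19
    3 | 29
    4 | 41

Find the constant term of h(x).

5

Write h(x) = ax³ + bx² + cx + d; the 4 given values yield a linear system in the 4 coefficients.
Solving, the leading coefficient vanishes, and h(x) = x² + 5x + 5.
The constant term is h(0) = 5.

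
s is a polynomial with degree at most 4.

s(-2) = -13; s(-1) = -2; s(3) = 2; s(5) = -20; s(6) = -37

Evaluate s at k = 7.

Write s(k) = ak^4 + bk³ + ck² + dk + e; the 5 given values yield a linear system in the 5 coefficients.
Solving, the top 2 coefficients vanish, and s(k) = -2k² + 5k + 5.
Then s(7) = -58.

-58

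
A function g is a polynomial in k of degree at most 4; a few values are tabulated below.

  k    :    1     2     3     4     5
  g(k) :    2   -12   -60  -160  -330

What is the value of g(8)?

Write g(k) = ak^4 + bk³ + ck² + dk + e; the 5 given values yield a linear system in the 5 coefficients.
Solving, the leading coefficient vanishes, and g(k) = -3k³ + k² + 4k.
Then g(8) = -1440.

-1440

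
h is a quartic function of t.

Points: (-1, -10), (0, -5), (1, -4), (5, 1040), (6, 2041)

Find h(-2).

-31

Write h(t) = at^4 + bt³ + ct² + dt + e; the 5 given values yield a linear system in the 5 coefficients.
Solving, h(t) = t^4 + 4t³ - 3t² - t - 5.
Then h(-2) = -31.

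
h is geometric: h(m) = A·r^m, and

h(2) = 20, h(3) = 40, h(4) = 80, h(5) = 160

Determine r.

2

Consecutive ratio: 40/20 = 2, and 80/40 = 2, so r = 2.
Then A·2^2 = 20 gives A = 5, and h(m) = 5·2^m.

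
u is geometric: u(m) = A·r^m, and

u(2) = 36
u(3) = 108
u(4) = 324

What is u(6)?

Consecutive ratio: 108/36 = 3, and 324/108 = 3, so r = 3.
Then A·3^2 = 36 gives A = 4, and u(m) = 4·3^m.
u(6) = 4·3^6 = 2916.

2916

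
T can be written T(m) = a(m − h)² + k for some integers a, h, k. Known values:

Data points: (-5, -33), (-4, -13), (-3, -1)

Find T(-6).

First differences 20, 12; second difference -8 = 2a, so a = -4.
Expanding, the m-coefficient is −2ah = 8h; matching it to the data gives h = -2, and then k = 3.
So T(m) = -4(m + 2)² + 3.
T(-6) = -4·(-4)² + 3 = -61.

-61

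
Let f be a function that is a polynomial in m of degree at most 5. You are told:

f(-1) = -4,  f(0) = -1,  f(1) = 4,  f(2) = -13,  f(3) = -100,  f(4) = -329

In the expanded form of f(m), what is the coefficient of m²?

2

First differences: 3, 5, -17, -87, -229. Second differences: 2, -22, -70, -142. Third differences: -24, -48, -72. Fourth differences: -24, -24.
Level-4 differences are constant, so f has degree 4.
Fitting a degree-4 polynomial gives f(m) = -m^4 - 2m³ + 2m² + 6m - 1.
The coefficient of m² is 2.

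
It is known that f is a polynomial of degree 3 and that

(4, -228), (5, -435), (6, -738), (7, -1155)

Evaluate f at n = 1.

Write f(n) = an³ + bn² + cn + d; the 4 given values yield a linear system in the 4 coefficients.
Solving, f(n) = -3n³ - 3n² + 3n.
Then f(1) = -3.

-3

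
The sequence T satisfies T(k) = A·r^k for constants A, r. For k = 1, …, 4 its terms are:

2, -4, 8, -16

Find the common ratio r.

Consecutive ratio: -4/2 = -2, and 8/(-4) = -2, so r = -2.
Then A·(-2)^1 = 2 gives A = -1, and T(k) = -1·(-2)^k.

-2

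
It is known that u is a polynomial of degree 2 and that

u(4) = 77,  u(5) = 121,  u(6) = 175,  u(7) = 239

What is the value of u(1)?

First differences: 44, 54, 64. Second differences: 10, 10.
Level-2 differences are constant, so u has degree 2.
Fitting a degree-2 polynomial gives u(m) = 5m² - m + 1.
Then u(1) = 5.

5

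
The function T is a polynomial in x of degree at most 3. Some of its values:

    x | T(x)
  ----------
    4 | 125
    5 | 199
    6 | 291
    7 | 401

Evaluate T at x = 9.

675

Write T(x) = ax³ + bx² + cx + d; the 4 given values yield a linear system in the 4 coefficients.
Solving, the leading coefficient vanishes, and T(x) = 9x² - 7x + 9.
Then T(9) = 675.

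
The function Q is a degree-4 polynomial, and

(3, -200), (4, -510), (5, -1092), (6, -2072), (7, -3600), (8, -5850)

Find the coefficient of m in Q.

-3

First differences: -310, -582, -980, -1528, -2250. Second differences: -272, -398, -548, -722. Third differences: -126, -150, -174. Fourth differences: -24, -24.
Level-4 differences are constant, so Q has degree 4.
Fitting a degree-4 polynomial gives Q(m) = -m^4 - 3m³ - 3m² - 3m - 2.
The coefficient of m is -3.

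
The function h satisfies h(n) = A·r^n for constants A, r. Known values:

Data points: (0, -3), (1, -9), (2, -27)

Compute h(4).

-243

Consecutive ratio: -9/(-3) = 3, and -27/(-9) = 3, so r = 3.
Then A·3^0 = -3 gives A = -3, and h(n) = -3·3^n.
h(4) = -3·3^4 = -243.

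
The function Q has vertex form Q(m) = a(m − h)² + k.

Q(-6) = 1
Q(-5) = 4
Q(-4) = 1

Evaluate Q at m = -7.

First differences 3, -3; second difference -6 = 2a, so a = -3.
Expanding, the m-coefficient is −2ah = 6h; matching it to the data gives h = -5, and then k = 4.
So Q(m) = -3(m + 5)² + 4.
Q(-7) = -3·(-2)² + 4 = -8.

-8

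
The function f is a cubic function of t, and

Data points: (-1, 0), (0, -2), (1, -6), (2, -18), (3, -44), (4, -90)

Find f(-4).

First differences: -2, -4, -12, -26, -46. Second differences: -2, -8, -14, -20. Third differences: -6, -6, -6.
Level-3 differences are constant, so f has degree 3.
Fitting a degree-3 polynomial gives f(t) = -t³ - t² - 2t - 2.
Then f(-4) = 54.

54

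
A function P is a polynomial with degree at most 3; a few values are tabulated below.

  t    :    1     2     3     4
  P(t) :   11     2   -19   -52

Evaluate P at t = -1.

First differences: -9, -21, -33. Second differences: -12, -12.
Level-2 differences are constant, so P has degree 2.
Fitting a degree-2 polynomial gives P(t) = -6t² + 9t + 8.
Then P(-1) = -7.

-7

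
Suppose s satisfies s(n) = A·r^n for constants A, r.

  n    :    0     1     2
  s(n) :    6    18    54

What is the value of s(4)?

486

Consecutive ratio: 18/6 = 3, and 54/18 = 3, so r = 3.
Then A·3^0 = 6 gives A = 6, and s(n) = 6·3^n.
s(4) = 6·3^4 = 486.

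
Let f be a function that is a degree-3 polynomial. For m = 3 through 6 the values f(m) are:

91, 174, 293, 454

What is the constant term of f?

-2

Write f(m) = am³ + bm² + cm + d; the 4 given values yield a linear system in the 4 coefficients.
Solving, f(m) = m³ + 6m² + 4m - 2.
The constant term is f(0) = -2.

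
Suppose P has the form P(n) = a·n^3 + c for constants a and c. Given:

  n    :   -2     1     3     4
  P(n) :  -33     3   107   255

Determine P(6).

From P(-2) = -33 and P(1) = 3: -8a + c = -33 and 1a + c = 3.
Subtracting: 9a = 36, so a = 4; then c = -33 − 4·(-8) = -1.
So P(n) = 4n³ − 1, and P(6) = 863.

863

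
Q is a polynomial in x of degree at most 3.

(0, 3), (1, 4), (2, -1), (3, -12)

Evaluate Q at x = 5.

Write Q(x) = ax³ + bx² + cx + d; the 4 given values yield a linear system in the 4 coefficients.
Solving, the leading coefficient vanishes, and Q(x) = -3x² + 4x + 3.
Then Q(5) = -52.

-52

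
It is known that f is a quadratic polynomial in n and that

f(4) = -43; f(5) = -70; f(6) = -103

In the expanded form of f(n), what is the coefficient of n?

Write f(n) = an² + bn + c; the 3 given values yield a linear system in the 3 coefficients.
Solving, f(n) = -3n² + 5.
The coefficient of n is 0.

0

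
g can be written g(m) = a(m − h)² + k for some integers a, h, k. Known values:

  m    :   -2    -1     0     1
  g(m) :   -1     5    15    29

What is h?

First differences 6, 10, 14; second difference 4 = 2a, so a = 2.
Expanding, the m-coefficient is −2ah = -4h; matching it to the data gives h = -3, and then k = -3.
So g(m) = 2(m + 3)² − 3.
Hence h = -3.

-3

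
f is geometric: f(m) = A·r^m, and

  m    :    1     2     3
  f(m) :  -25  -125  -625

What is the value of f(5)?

Consecutive ratio: -125/(-25) = 5, and -625/(-125) = 5, so r = 5.
Then A·5^1 = -25 gives A = -5, and f(m) = -5·5^m.
f(5) = -5·5^5 = -15625.

-15625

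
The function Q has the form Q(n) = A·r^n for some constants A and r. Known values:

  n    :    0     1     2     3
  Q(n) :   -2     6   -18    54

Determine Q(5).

Consecutive ratio: 6/(-2) = -3, and -18/6 = -3, so r = -3.
Then A·(-3)^0 = -2 gives A = -2, and Q(n) = -2·(-3)^n.
Q(5) = -2·(-3)^5 = 486.

486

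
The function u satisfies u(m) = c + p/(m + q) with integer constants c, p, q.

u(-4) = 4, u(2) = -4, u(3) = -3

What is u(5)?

-2

(u(m) − c)(m + q) = p for each data point; the three points give a linear system in c and q, then p follows.
Solving: c = 0, q = 1, p = -12, so u(m) = -12/(m + 1).
Then u(5) = 0 − 12/6 = -2.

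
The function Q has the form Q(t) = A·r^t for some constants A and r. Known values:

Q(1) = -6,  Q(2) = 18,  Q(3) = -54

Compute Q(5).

-486

Consecutive ratio: 18/(-6) = -3, and -54/18 = -3, so r = -3.
Then A·(-3)^1 = -6 gives A = 2, and Q(t) = 2·(-3)^t.
Q(5) = 2·(-3)^5 = -486.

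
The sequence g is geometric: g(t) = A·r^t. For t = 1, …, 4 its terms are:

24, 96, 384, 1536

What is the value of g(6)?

24576

Consecutive ratio: 96/24 = 4, and 384/96 = 4, so r = 4.
Then A·4^1 = 24 gives A = 6, and g(t) = 6·4^t.
g(6) = 6·4^6 = 24576.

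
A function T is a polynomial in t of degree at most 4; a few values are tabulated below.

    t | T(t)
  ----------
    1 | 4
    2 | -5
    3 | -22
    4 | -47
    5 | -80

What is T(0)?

5

First differences: -9, -17, -25, -33. Second differences: -8, -8, -8.
Level-2 differences are constant, so T has degree 2.
Fitting a degree-2 polynomial gives T(t) = -4t² + 3t + 5.
The constant term is T(0) = 5.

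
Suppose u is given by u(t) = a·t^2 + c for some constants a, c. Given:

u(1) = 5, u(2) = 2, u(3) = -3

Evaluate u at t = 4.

-10

From u(1) = 5 and u(2) = 2: 1a + c = 5 and 4a + c = 2.
Subtracting: 3a = -3, so a = -1; then c = 5 − (-1)·1 = 6.
So u(t) = -1t² + 6, and u(4) = -10.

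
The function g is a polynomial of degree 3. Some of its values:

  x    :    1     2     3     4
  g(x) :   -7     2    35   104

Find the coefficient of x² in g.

0

Write g(x) = ax³ + bx² + cx + d; the 4 given values yield a linear system in the 4 coefficients.
Solving, g(x) = 2x³ - 5x - 4.
The coefficient of x² is 0.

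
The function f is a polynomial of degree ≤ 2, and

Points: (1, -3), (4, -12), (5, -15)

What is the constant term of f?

0

Write f(x) = ax² + bx + c; the 3 given values yield a linear system in the 3 coefficients.
Solving, the leading coefficient vanishes, and f(x) = -3x.
The constant term is f(0) = 0.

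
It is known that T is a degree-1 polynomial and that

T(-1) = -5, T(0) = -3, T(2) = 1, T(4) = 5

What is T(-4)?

Write T(n) = an + b; the 4 given values yield a linear system in the 2 coefficients.
Solving, T(n) = 2n - 3.
Then T(-4) = -11.

-11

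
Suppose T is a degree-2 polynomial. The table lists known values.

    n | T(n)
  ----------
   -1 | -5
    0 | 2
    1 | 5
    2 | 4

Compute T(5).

First differences: 7, 3, -1. Second differences: -4, -4.
Level-2 differences are constant, so T has degree 2.
Fitting a degree-2 polynomial gives T(n) = -2n² + 5n + 2.
Then T(5) = -23.

-23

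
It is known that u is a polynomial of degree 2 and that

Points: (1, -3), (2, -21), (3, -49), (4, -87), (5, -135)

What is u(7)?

-261

Write u(x) = ax² + bx + c; the 5 given values yield a linear system in the 3 coefficients.
Solving, u(x) = -5x² - 3x + 5.
Then u(7) = -261.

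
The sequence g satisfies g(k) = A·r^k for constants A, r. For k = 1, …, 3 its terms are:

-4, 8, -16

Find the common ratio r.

-2

Consecutive ratio: 8/(-4) = -2, and -16/8 = -2, so r = -2.
Then A·(-2)^1 = -4 gives A = 2, and g(k) = 2·(-2)^k.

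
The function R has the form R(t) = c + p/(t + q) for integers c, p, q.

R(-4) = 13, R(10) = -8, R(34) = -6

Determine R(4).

(R(t) − c)(t + q) = p for each data point; the three points give a linear system in c and q, then p follows.
Solving: c = -5, q = 2, p = -36, so R(t) = -5 − 36/(t + 2).
Then R(4) = -5 − 36/6 = -11.

-11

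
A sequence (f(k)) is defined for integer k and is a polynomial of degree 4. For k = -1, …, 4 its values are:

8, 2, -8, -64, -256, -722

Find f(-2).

First differences: -6, -10, -56, -192, -466. Second differences: -4, -46, -136, -274. Third differences: -42, -90, -138. Fourth differences: -48, -48.
Level-4 differences are constant, so f has degree 4.
Fitting a degree-4 polynomial gives f(k) = -2k^4 - 3k³ - 5k + 2.
Then f(-2) = 4.

4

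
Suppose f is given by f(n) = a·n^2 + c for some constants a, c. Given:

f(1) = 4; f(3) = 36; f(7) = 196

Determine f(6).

From f(1) = 4 and f(3) = 36: 1a + c = 4 and 9a + c = 36.
Subtracting: 8a = 32, so a = 4; then c = 4 − 4·1 = 0.
So f(n) = 4n² + 0, and f(6) = 144.

144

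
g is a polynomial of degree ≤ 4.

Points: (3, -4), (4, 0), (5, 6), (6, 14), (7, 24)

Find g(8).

Write g(k) = ak^4 + bk³ + ck² + dk + e; the 5 given values yield a linear system in the 5 coefficients.
Solving, the top 2 coefficients vanish, and g(k) = k² - 3k - 4.
Then g(8) = 36.

36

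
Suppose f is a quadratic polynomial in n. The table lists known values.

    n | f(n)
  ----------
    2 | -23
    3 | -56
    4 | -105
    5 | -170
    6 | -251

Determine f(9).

-590

First differences: -33, -49, -65, -81. Second differences: -16, -16, -16.
Level-2 differences are constant, so f has degree 2.
Fitting a degree-2 polynomial gives f(n) = -8n² + 7n - 5.
Then f(9) = -590.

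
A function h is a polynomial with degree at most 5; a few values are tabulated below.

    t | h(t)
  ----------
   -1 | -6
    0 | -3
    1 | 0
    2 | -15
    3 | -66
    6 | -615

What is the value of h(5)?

Write h(t) = at^5 + bt^4 + ct³ + dt² + et + p; the 6 given values yield a linear system in the 6 coefficients.
Solving, the top 2 coefficients vanish, and h(t) = -3t³ + 6t - 3.
Then h(5) = -348.

-348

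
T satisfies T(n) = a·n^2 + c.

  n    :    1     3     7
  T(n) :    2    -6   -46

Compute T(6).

From T(1) = 2 and T(3) = -6: 1a + c = 2 and 9a + c = -6.
Subtracting: 8a = -8, so a = -1; then c = 2 − (-1)·1 = 3.
So T(n) = -1n² + 3, and T(6) = -33.

-33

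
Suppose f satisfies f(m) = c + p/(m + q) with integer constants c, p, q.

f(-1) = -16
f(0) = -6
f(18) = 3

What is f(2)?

(f(m) − c)(m + q) = p for each data point; the three points give a linear system in c and q, then p follows.
Solving: c = 4, q = 2, p = -20, so f(m) = 4 − 20/(m + 2).
Then f(2) = 4 − 20/4 = -1.

-1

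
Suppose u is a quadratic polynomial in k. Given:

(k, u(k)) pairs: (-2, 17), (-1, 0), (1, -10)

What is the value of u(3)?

12

Write u(k) = ak² + bk + c; the 3 given values yield a linear system in the 3 coefficients.
Solving, u(k) = 4k² - 5k - 9.
Then u(3) = 12.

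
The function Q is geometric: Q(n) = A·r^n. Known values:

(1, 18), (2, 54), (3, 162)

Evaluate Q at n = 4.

486

Consecutive ratio: 54/18 = 3, and 162/54 = 3, so r = 3.
Then A·3^1 = 18 gives A = 6, and Q(n) = 6·3^n.
Q(4) = 6·3^4 = 486.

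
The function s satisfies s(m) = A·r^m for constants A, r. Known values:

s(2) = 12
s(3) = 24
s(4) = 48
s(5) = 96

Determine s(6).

Consecutive ratio: 24/12 = 2, and 48/24 = 2, so r = 2.
Then A·2^2 = 12 gives A = 3, and s(m) = 3·2^m.
s(6) = 3·2^6 = 192.

192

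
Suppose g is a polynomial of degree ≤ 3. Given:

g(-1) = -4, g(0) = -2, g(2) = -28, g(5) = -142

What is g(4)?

-94

Write g(m) = am³ + bm² + cm + d; the 4 given values yield a linear system in the 4 coefficients.
Solving, the leading coefficient vanishes, and g(m) = -5m² - 3m - 2.
Then g(4) = -94.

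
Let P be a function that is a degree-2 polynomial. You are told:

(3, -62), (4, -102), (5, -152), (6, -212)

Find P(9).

First differences: -40, -50, -60. Second differences: -10, -10.
Level-2 differences are constant, so P has degree 2.
Fitting a degree-2 polynomial gives P(m) = -5m² - 5m - 2.
Then P(9) = -452.

-452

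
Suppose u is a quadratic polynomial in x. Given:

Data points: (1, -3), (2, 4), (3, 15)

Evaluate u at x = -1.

-5

Write u(x) = ax² + bx + c; the 3 given values yield a linear system in the 3 coefficients.
Solving, u(x) = 2x² + x - 6.
Then u(-1) = -5.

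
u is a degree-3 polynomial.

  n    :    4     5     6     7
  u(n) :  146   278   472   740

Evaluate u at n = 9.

1546

Write u(n) = an³ + bn² + cn + d; the 4 given values yield a linear system in the 4 coefficients.
Solving, u(n) = 2n³ + n² + n - 2.
Then u(9) = 1546.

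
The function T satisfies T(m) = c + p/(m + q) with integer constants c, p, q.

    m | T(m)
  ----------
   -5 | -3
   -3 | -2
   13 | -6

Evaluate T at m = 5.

-8

(T(m) − c)(m + q) = p for each data point; the three points give a linear system in c and q, then p follows.
Solving: c = -5, q = -1, p = -12, so T(m) = -5 − 12/(m − 1).
Then T(5) = -5 − 12/4 = -8.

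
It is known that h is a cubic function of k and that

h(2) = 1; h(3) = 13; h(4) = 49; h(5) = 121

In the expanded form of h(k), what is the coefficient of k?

Write h(k) = ak³ + bk² + ck + d; the 4 given values yield a linear system in the 4 coefficients.
Solving, h(k) = 2k³ - 6k² + 4k + 1.
The coefficient of k is 4.

4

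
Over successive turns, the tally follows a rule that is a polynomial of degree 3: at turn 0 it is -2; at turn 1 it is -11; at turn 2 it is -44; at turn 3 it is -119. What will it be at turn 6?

-776

Write the value at n as h(n).
Write h(n) = an³ + bn² + cn + d; the 4 given values yield a linear system in the 4 coefficients.
Solving, h(n) = -3n³ - 3n² - 3n - 2.
Then h(6) = -776.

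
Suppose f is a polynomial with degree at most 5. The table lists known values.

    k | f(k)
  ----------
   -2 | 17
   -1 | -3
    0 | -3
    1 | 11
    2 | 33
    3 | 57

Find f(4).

Write f(k) = ak^5 + bk^4 + ck³ + dk² + ek + p; the 6 given values yield a linear system in the 6 coefficients.
Solving, the top 2 coefficients vanish, and f(k) = -k³ + 7k² + 8k - 3.
Then f(4) = 77.

77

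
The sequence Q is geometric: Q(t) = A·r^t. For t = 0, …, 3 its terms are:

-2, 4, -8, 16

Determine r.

Consecutive ratio: 4/(-2) = -2, and -8/4 = -2, so r = -2.
Then A·(-2)^0 = -2 gives A = -2, and Q(t) = -2·(-2)^t.

-2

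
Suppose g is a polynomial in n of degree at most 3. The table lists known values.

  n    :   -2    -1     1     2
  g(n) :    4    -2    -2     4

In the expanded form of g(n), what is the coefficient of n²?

Write g(n) = an³ + bn² + cn + d; the 4 given values yield a linear system in the 4 coefficients.
Solving, the leading coefficient vanishes, and g(n) = 2n² - 4.
The coefficient of n² is 2.

2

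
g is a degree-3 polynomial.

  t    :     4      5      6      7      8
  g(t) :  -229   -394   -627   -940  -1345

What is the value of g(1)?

First differences: -165, -233, -313, -405. Second differences: -68, -80, -92. Third differences: -12, -12.
Level-3 differences are constant, so g has degree 3.
Fitting a degree-3 polynomial gives g(t) = -2t³ - 4t² - 7t - 9.
Then g(1) = -22.

-22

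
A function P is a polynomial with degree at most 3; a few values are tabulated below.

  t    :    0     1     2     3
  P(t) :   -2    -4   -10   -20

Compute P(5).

-52

First differences: -2, -6, -10. Second differences: -4, -4.
Level-2 differences are constant, so P has degree 2.
Fitting a degree-2 polynomial gives P(t) = -2t² - 2.
Then P(5) = -52.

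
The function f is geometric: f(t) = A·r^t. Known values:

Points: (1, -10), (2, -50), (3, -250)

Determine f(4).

-1250

Consecutive ratio: -50/(-10) = 5, and -250/(-50) = 5, so r = 5.
Then A·5^1 = -10 gives A = -2, and f(t) = -2·5^t.
f(4) = -2·5^4 = -1250.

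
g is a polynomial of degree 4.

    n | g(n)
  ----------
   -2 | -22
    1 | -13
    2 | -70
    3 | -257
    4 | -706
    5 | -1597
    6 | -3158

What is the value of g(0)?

Write g(n) = an^4 + bn³ + cn² + dn + e; the 7 given values yield a linear system in the 5 coefficients.
Solving, g(n) = -2n^4 - 2n³ - 3n² - 4n - 2.
Then g(0) = -2.

-2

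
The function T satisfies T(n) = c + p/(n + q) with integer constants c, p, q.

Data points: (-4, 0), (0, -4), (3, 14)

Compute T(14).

3

(T(n) − c)(n + q) = p for each data point; the three points give a linear system in c and q, then p follows.
Solving: c = 2, q = -2, p = 12, so T(n) = 2 + 12/(n − 2).
Then T(14) = 2 + 12/12 = 3.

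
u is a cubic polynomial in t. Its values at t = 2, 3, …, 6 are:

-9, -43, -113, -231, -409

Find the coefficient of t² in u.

0

Write u(t) = at³ + bt² + ct + d; the 5 given values yield a linear system in the 4 coefficients.
Solving, u(t) = -2t³ + 4t - 1.
The coefficient of t² is 0.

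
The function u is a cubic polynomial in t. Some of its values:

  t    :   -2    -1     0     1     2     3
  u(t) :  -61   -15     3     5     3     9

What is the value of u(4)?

35

First differences: 46, 18, 2, -2, 6. Second differences: -28, -16, -4, 8. Third differences: 12, 12, 12.
Level-3 differences are constant, so u has degree 3.
Extending the table by one column gives the next first difference 26, so u(4) = 9 + 26 = 35.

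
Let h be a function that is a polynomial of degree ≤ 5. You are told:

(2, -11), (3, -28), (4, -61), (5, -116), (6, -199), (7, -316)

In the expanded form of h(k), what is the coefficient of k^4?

First differences: -17, -33, -55, -83, -117. Second differences: -16, -22, -28, -34. Third differences: -6, -6, -6.
Level-3 differences are constant, so h has degree 3.
Fitting a degree-3 polynomial gives h(k) = -k³ + k² - 3k - 1.
The coefficient of k^4 is 0.

0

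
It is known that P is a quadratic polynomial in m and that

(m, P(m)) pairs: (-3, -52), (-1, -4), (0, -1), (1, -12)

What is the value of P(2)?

-37

Write P(m) = am² + bm + c; the 4 given values yield a linear system in the 3 coefficients.
Solving, P(m) = -7m² - 4m - 1.
Then P(2) = -37.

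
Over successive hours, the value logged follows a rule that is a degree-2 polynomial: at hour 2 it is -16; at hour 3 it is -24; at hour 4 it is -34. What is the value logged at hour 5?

-46

Write the value at n as s(n).
Write s(n) = an² + bn + c; the 3 given values yield a linear system in the 3 coefficients.
Solving, s(n) = -n² - 3n - 6.
Then s(5) = -46.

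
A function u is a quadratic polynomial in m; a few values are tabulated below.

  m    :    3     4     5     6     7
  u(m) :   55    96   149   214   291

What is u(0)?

4

First differences: 41, 53, 65, 77. Second differences: 12, 12, 12.
Level-2 differences are constant, so u has degree 2.
Fitting a degree-2 polynomial gives u(m) = 6m² - m + 4.
The constant term is u(0) = 4.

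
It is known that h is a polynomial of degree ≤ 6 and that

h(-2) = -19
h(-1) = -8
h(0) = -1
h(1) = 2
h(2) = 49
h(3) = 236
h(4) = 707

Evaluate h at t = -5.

Write h(t) = at^6 + bt^5 + ct^4 + dt³ + et² + pt + q; the 7 given values yield a linear system in the 7 coefficients.
Solving, the top 2 coefficients vanish, and h(t) = 2t^4 + 4t³ - 4t² + t - 1.
Then h(-5) = 644.

644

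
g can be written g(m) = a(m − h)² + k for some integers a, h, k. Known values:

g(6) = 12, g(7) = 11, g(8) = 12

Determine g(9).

15

First differences -1, 1; second difference 2 = 2a, so a = 1.
Expanding, the m-coefficient is −2ah = -2h; matching it to the data gives h = 7, and then k = 11.
So g(m) = 1(m − 7)² + 11.
g(9) = 1·2² + 11 = 15.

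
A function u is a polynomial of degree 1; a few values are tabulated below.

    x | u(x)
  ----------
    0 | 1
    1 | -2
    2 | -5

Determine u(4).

First differences: -3, -3.
Level-1 differences are constant, so u has degree 1.
Fitting a degree-1 polynomial gives u(x) = -3x + 1.
Then u(4) = -11.

-11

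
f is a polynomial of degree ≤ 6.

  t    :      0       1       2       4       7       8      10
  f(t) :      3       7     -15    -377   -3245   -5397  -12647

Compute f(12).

-25425

Write f(t) = at^6 + bt^5 + ct^4 + dt³ + et² + pt + q; the 7 given values yield a linear system in the 7 coefficients.
Solving, the top 2 coefficients vanish, and f(t) = -t^4 - 3t³ + 3t² + 5t + 3.
Then f(12) = -25425.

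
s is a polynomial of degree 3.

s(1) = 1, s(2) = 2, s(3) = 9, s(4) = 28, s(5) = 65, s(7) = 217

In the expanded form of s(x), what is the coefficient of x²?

-3

Write s(x) = ax³ + bx² + cx + d; the 6 given values yield a linear system in the 4 coefficients.
Solving, s(x) = x³ - 3x² + 3x.
The coefficient of x² is -3.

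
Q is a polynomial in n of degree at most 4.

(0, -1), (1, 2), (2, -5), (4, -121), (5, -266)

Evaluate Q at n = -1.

Write Q(n) = an^4 + bn³ + cn² + dn + e; the 5 given values yield a linear system in the 5 coefficients.
Solving, the leading coefficient vanishes, and Q(n) = -3n³ + 4n² + 2n - 1.
Then Q(-1) = 4.

4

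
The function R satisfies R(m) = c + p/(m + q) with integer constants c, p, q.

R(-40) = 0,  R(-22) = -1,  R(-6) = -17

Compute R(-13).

(R(m) − c)(m + q) = p for each data point; the three points give a linear system in c and q, then p follows.
Solving: c = 1, q = 4, p = 36, so R(m) = 1 + 36/(m + 4).
Then R(-13) = 1 + 36/(-9) = -3.

-3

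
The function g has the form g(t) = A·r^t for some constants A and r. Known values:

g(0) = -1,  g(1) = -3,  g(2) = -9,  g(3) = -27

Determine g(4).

-81

Consecutive ratio: -3/(-1) = 3, and -9/(-3) = 3, so r = 3.
Then A·3^0 = -1 gives A = -1, and g(t) = -1·3^t.
g(4) = -1·3^4 = -81.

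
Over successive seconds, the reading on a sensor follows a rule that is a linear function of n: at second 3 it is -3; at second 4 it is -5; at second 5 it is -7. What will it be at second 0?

Write the value at n as u(n).
First differences: -2, -2.
Level-1 differences are constant, so u has degree 1.
Fitting a degree-1 polynomial gives u(n) = -2n + 3.
Then u(0) = 3.

3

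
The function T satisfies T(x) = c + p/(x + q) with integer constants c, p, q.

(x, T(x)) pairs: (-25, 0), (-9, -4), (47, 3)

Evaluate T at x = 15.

(T(x) − c)(x + q) = p for each data point; the three points give a linear system in c and q, then p follows.
Solving: c = 2, q = 1, p = 48, so T(x) = 2 + 48/(x + 1).
Then T(15) = 2 + 48/16 = 5.

5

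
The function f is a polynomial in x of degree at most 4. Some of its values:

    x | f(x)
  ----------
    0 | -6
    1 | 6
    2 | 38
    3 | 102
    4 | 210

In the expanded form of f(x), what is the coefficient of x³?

2

First differences: 12, 32, 64, 108. Second differences: 20, 32, 44. Third differences: 12, 12.
Level-3 differences are constant, so f has degree 3.
Fitting a degree-3 polynomial gives f(x) = 2x³ + 4x² + 6x - 6.
The coefficient of x³ is 2.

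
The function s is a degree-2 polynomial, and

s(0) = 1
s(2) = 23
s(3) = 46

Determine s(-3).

28

Write s(n) = an² + bn + c; the 3 given values yield a linear system in the 3 coefficients.
Solving, s(n) = 4n² + 3n + 1.
Then s(-3) = 28.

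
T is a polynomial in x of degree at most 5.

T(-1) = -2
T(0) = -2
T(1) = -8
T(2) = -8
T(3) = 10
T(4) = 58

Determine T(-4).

-158

Write T(x) = ax^5 + bx^4 + cx³ + dx² + ex + p; the 6 given values yield a linear system in the 6 coefficients.
Solving, the top 2 coefficients vanish, and T(x) = 2x³ - 3x² - 5x - 2.
Then T(-4) = -158.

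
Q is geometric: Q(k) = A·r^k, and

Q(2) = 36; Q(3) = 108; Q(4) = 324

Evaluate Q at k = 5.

972

Consecutive ratio: 108/36 = 3, and 324/108 = 3, so r = 3.
Then A·3^2 = 36 gives A = 4, and Q(k) = 4·3^k.
Q(5) = 4·3^5 = 972.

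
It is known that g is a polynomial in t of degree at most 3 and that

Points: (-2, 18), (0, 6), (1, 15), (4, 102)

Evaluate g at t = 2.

34

Write g(t) = at³ + bt² + ct + d; the 4 given values yield a linear system in the 4 coefficients.
Solving, the leading coefficient vanishes, and g(t) = 5t² + 4t + 6.
Then g(2) = 34.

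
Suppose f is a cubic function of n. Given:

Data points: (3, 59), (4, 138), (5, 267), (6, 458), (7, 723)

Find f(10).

First differences: 79, 129, 191, 265. Second differences: 50, 62, 74. Third differences: 12, 12.
Level-3 differences are constant, so f has degree 3.
Fitting a degree-3 polynomial gives f(n) = 2n³ + n² - 2n + 2.
Then f(10) = 2082.

2082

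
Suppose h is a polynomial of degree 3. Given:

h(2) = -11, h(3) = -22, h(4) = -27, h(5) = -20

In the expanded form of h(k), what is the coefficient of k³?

Write h(k) = ak³ + bk² + ck + d; the 4 given values yield a linear system in the 4 coefficients.
Solving, h(k) = k³ - 6k² + 5.
The coefficient of k³ is 1.

1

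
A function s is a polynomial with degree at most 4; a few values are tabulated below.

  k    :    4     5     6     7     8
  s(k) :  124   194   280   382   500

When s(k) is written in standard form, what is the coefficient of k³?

First differences: 70, 86, 102, 118. Second differences: 16, 16, 16.
Level-2 differences are constant, so s has degree 2.
Fitting a degree-2 polynomial gives s(k) = 8k² - 2k + 4.
The coefficient of k³ is 0.

0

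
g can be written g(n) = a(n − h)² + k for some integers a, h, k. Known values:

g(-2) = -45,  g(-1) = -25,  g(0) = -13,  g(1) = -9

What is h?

1

First differences 20, 12, 4; second difference -8 = 2a, so a = -4.
Expanding, the n-coefficient is −2ah = 8h; matching it to the data gives h = 1, and then k = -9.
So g(n) = -4(n − 1)² − 9.
Hence h = 1.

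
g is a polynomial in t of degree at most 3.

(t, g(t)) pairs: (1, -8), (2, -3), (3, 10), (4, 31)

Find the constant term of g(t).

-5

First differences: 5, 13, 21. Second differences: 8, 8.
Level-2 differences are constant, so g has degree 2.
Fitting a degree-2 polynomial gives g(t) = 4t² - 7t - 5.
The constant term is g(0) = -5.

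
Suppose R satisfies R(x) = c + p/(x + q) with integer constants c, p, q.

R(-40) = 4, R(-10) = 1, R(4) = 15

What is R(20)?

7

(R(x) − c)(x + q) = p for each data point; the three points give a linear system in c and q, then p follows.
Solving: c = 5, q = 0, p = 40, so R(x) = 5 + 40/(x + 0).
Then R(20) = 5 + 40/20 = 7.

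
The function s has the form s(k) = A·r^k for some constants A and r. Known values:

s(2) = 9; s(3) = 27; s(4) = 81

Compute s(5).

243

Consecutive ratio: 27/9 = 3, and 81/27 = 3, so r = 3.
Then A·3^2 = 9 gives A = 1, and s(k) = 1·3^k.
s(5) = 1·3^5 = 243.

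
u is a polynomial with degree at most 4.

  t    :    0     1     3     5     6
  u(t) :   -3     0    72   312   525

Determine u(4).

Write u(t) = at^4 + bt³ + ct² + dt + e; the 5 given values yield a linear system in the 5 coefficients.
Solving, the leading coefficient vanishes, and u(t) = 2t³ + 3t² - 2t - 3.
Then u(4) = 165.

165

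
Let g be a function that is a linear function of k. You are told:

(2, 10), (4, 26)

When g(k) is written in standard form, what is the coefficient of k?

Write g(k) = ak + b; the 2 given values yield a linear system in the 2 coefficients.
Solving, g(k) = 8k - 6.
The coefficient of k is 8.

8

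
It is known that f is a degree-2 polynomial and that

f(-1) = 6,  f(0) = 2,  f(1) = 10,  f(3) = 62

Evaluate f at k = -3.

50

Write f(k) = ak² + bk + c; the 4 given values yield a linear system in the 3 coefficients.
Solving, f(k) = 6k² + 2k + 2.
Then f(-3) = 50.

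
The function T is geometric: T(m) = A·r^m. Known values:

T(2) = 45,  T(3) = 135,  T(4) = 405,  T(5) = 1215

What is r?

Consecutive ratio: 135/45 = 3, and 405/135 = 3, so r = 3.
Then A·3^2 = 45 gives A = 5, and T(m) = 5·3^m.

3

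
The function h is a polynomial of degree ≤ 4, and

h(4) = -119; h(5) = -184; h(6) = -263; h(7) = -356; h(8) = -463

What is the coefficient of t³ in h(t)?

Write h(t) = at^4 + bt³ + ct² + dt + e; the 5 given values yield a linear system in the 5 coefficients.
Solving, the top 2 coefficients vanish, and h(t) = -7t² - 2t + 1.
The coefficient of t³ is 0.

0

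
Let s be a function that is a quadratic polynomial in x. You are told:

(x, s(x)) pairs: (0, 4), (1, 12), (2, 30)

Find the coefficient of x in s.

3

Write s(x) = ax² + bx + c; the 3 given values yield a linear system in the 3 coefficients.
Solving, s(x) = 5x² + 3x + 4.
The coefficient of x is 3.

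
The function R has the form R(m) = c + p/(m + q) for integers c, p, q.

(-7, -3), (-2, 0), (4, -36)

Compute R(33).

(R(m) − c)(m + q) = p for each data point; the three points give a linear system in c and q, then p follows.
Solving: c = -6, q = -3, p = -30, so R(m) = -6 − 30/(m − 3).
Then R(33) = -6 − 30/30 = -7.

-7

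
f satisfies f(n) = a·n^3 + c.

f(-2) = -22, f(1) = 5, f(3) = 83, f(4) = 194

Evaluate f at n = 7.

From f(-2) = -22 and f(1) = 5: -8a + c = -22 and 1a + c = 5.
Subtracting: 9a = 27, so a = 3; then c = -22 − 3·(-8) = 2.
So f(n) = 3n³ + 2, and f(7) = 1031.

1031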